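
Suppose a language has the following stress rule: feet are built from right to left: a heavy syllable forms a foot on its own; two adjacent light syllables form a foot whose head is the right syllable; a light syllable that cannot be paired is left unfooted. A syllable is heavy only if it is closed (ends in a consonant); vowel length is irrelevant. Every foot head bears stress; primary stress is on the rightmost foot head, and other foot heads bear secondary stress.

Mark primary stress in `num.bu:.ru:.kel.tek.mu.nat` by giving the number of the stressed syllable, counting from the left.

Weights: 1 num H, 2 bu: L, 3 ru: L, 4 kel H, 5 tek H, 6 mu L, 7 nat H.
Parse right to left (heavy = foot alone; LL = one foot; stranded L unfooted): (ˈnum) (bu:.ˈru:) (ˈkel) (ˈtek) mu (ˈnat).
Foot heads: 1, 3, 4, 5, 7.
Primary stress on the rightmost head = syllable 7.
Primary stress: syllable 7 → num.bu:.ru:.kel.tek.mu.ˈnat.

7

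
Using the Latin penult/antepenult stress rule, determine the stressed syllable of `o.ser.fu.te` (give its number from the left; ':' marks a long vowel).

Classical Latin: stress the penult if heavy (long vowel or closed), else the antepenult.
Weights: 2 ser H, 3 fu L, 4 te L.
The penult (syllable 3, fu) is light, so stress falls on the antepenult (syllable 2, ser).
Stress on syllable 2: o.ˈser.fu.te.

2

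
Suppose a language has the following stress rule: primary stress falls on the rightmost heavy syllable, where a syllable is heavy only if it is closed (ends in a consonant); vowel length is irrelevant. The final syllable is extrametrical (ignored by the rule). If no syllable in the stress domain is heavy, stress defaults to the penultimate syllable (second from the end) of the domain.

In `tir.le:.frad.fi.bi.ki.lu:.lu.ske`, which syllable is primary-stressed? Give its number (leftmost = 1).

3

The final syllable (9, ske) is extrametrical; the stress domain is syllables 1–8.
Weights: 1 tir H, 2 le: L, 3 frad H, 4 fi L, 5 bi L, 6 ki L, 7 lu: L, 8 lu L.
Heavy syllables in the domain: 1, 3. The rightmost is syllable 3 (frad).
Primary stress: syllable 3 → tir.le:.ˈfrad.fi.bi.ki.lu:.lu.ske.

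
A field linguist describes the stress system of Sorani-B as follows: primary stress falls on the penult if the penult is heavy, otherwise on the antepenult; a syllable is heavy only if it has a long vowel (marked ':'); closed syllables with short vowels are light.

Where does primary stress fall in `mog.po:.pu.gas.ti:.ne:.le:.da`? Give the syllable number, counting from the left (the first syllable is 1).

Weights: 6 ne: H, 7 le: H, 8 da L.
The penult (syllable 7, le:) is heavy, so it takes stress.
Primary stress: syllable 7 → mog.po:.pu.gas.ti:.ne:.ˈle:.da.

7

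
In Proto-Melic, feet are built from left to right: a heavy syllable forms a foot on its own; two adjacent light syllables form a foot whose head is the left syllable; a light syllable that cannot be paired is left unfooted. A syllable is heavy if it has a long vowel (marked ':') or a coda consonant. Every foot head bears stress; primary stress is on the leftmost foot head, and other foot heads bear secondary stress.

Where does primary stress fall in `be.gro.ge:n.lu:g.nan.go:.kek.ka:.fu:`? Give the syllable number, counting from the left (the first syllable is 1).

1

Weights: 1 be L, 2 gro L, 3 ge:n H, 4 lu:g H, 5 nan H, 6 go: H, 7 kek H, 8 ka: H, 9 fu: H.
Parse left to right (heavy = foot alone; LL = one foot; stranded L unfooted): (ˈbe.gro) (ˈge:n) (ˈlu:g) (ˈnan) (ˈgo:) (ˈkek) (ˈka:) (ˈfu:).
Foot heads: 1, 3, 4, 5, 6, 7, 8, 9.
Primary stress on the leftmost head = syllable 1.
Primary stress: syllable 1 → ˈbe.gro.ge:n.lu:g.nan.go:.kek.ka:.fu:.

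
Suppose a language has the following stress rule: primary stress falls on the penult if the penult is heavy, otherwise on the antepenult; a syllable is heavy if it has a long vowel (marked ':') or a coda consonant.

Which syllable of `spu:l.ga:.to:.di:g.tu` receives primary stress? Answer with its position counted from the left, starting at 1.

Weights: 3 to: H, 4 di:g H, 5 tu L.
The penult (syllable 4, di:g) is heavy, so it takes stress.
Primary stress: syllable 4 → spu:l.ga:.to:.ˈdi:g.tu.

4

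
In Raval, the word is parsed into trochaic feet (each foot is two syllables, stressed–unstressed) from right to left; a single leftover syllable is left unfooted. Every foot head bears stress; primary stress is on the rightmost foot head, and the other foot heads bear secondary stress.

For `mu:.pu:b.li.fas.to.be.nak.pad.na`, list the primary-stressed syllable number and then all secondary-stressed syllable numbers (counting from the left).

Parse right to left into trochaic (ˈσσ) feet: mu: (ˈpu:b.li) (ˈfas.to) (ˈbe.nak) (ˈpad.na). Syllable 1 is left unfooted.
Foot heads (stressed positions): 2, 4, 6, 8.
End Rule Rightmost: primary stress on the rightmost head = syllable 8.
Secondary stress on 2, 4, 6: mu:.ˌpu:b.li.ˌfas.to.ˌbe.nak.ˈpad.na.

primary 8, secondary 2, 4, 6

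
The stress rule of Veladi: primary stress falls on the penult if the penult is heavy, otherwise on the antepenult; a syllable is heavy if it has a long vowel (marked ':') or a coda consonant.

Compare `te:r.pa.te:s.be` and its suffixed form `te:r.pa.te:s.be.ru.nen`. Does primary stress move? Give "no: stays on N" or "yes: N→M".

yes: 3→4

Base `te:r.pa.te:s.be` (4 syllables):
  Weights: 2 pa L, 3 te:s H, 4 be L.
  The penult (syllable 3, te:s) is heavy, so it takes stress.
  → primary stress on syllable 3.
Suffixed `te:r.pa.te:s.be.ru.nen` (6 syllables):
  Weights: 4 be L, 5 ru L, 6 nen H.
  The penult (syllable 5, ru) is light, so stress falls on the antepenult (syllable 4, be).
  → primary stress on syllable 4.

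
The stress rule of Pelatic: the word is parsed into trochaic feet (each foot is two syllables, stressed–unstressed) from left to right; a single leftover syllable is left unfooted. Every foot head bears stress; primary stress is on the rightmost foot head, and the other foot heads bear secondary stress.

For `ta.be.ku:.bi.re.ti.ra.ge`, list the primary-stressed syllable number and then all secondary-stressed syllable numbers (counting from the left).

Parse left to right into trochaic (ˈσσ) feet: (ˈta.be) (ˈku:.bi) (ˈre.ti) (ˈra.ge).
Foot heads (stressed positions): 1, 3, 5, 7.
End Rule Rightmost: primary stress on the rightmost head = syllable 7.
Secondary stress on 1, 3, 5: ˌta.be.ˌku:.bi.ˌre.ti.ˈra.ge.

primary 7, secondary 1, 3, 5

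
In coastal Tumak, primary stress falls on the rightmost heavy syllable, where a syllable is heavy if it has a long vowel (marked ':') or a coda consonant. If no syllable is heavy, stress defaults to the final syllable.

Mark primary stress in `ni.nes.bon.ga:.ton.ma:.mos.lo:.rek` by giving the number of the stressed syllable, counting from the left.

Weights: 1 ni L, 2 nes H, 3 bon H, 4 ga: H, 5 ton H, 6 ma: H, 7 mos H, 8 lo: H, 9 rek H.
Heavy syllables in the domain: 2, 3, 4, 5, 6, 7, 8, 9. The rightmost is syllable 9 (rek).
Primary stress: syllable 9 → ni.nes.bon.ga:.ton.ma:.mos.lo:.ˈrek.

9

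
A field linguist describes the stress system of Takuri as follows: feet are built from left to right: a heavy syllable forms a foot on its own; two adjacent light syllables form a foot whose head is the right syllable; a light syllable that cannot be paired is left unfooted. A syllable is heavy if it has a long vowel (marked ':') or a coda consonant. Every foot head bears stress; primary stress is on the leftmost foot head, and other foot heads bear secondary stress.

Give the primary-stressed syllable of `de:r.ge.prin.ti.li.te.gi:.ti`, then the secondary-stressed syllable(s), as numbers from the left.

primary 1, secondary 3, 5, 7

Weights: 1 de:r H, 2 ge L, 3 prin H, 4 ti L, 5 li L, 6 te L, 7 gi: H, 8 ti L.
Parse left to right (heavy = foot alone; LL = one foot; stranded L unfooted): (ˈde:r) ge (ˈprin) (ti.ˈli) te (ˈgi:) ti.
Foot heads: 1, 3, 5, 7.
Primary stress on the leftmost head = syllable 1.
Secondary stress on 3, 5, 7: ˈde:r.ge.ˌprin.ti.ˌli.te.ˌgi:.ti.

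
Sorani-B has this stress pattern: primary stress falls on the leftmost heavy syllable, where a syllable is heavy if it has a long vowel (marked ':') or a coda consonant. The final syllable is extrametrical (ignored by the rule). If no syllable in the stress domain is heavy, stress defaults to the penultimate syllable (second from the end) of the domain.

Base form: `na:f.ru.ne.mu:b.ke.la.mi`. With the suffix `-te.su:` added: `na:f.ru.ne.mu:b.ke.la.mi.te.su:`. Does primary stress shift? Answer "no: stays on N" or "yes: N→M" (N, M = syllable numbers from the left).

no: stays on 1

Base `na:f.ru.ne.mu:b.ke.la.mi` (7 syllables):
  The final syllable (7, mi) is extrametrical; the stress domain is syllables 1–6.
  Weights: 1 na:f H, 2 ru L, 3 ne L, 4 mu:b H, 5 ke L, 6 la L.
  Heavy syllables in the domain: 1, 4. The leftmost is syllable 1 (na:f).
  → primary stress on syllable 1.
Suffixed `na:f.ru.ne.mu:b.ke.la.mi.te.su:` (9 syllables):
  The final syllable (9, su:) is extrametrical; the stress domain is syllables 1–8.
  Weights: 1 na:f H, 2 ru L, 3 ne L, 4 mu:b H, 5 ke L, 6 la L, 7 mi L, 8 te L.
  Heavy syllables in the domain: 1, 4. The leftmost is syllable 1 (na:f).
  → primary stress on syllable 1.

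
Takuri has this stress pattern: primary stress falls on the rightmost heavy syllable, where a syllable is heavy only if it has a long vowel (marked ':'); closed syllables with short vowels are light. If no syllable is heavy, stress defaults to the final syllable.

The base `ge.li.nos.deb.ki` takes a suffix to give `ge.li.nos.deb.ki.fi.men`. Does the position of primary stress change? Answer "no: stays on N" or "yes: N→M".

Base `ge.li.nos.deb.ki` (5 syllables):
  Weights: 1 ge L, 2 li L, 3 nos L, 4 deb L, 5 ki L.
  No heavy syllable in the domain; default to the final syllable = syllable 5.
  → primary stress on syllable 5.
Suffixed `ge.li.nos.deb.ki.fi.men` (7 syllables):
  Weights: 1 ge L, 2 li L, 3 nos L, 4 deb L, 5 ki L, 6 fi L, 7 men L.
  No heavy syllable in the domain; default to the final syllable = syllable 7.
  → primary stress on syllable 7.

yes: 5→7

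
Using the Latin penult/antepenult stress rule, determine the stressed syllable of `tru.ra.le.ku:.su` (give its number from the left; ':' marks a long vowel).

4

Classical Latin: stress the penult if heavy (long vowel or closed), else the antepenult.
Weights: 3 le L, 4 ku: H, 5 su L.
The penult (syllable 4, ku:) is heavy, so it takes stress.
Stress on syllable 4: tru.ra.le.ˈku:.su.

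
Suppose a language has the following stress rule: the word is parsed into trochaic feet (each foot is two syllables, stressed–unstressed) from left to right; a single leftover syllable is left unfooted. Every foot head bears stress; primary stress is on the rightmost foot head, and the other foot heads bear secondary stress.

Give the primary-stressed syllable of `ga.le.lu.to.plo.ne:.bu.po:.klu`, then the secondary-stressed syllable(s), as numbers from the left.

primary 7, secondary 1, 3, 5

Parse left to right into trochaic (ˈσσ) feet: (ˈga.le) (ˈlu.to) (ˈplo.ne:) (ˈbu.po:) klu. Syllable 9 is left unfooted.
Foot heads (stressed positions): 1, 3, 5, 7.
End Rule Rightmost: primary stress on the rightmost head = syllable 7.
Secondary stress on 1, 3, 5: ˌga.le.ˌlu.to.ˌplo.ne:.ˈbu.po:.klu.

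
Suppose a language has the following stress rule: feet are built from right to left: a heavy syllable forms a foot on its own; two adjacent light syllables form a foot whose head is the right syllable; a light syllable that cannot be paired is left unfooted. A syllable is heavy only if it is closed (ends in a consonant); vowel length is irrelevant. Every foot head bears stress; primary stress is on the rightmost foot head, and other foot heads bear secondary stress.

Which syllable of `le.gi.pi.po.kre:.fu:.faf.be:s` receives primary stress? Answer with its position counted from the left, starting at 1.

Weights: 1 le L, 2 gi L, 3 pi L, 4 po L, 5 kre: L, 6 fu: L, 7 faf H, 8 be:s H.
Parse right to left (heavy = foot alone; LL = one foot; stranded L unfooted): (le.ˈgi) (pi.ˈpo) (kre:.ˈfu:) (ˈfaf) (ˈbe:s).
Foot heads: 2, 4, 6, 7, 8.
Primary stress on the rightmost head = syllable 8.
Primary stress: syllable 8 → le.gi.pi.po.kre:.fu:.faf.ˈbe:s.

8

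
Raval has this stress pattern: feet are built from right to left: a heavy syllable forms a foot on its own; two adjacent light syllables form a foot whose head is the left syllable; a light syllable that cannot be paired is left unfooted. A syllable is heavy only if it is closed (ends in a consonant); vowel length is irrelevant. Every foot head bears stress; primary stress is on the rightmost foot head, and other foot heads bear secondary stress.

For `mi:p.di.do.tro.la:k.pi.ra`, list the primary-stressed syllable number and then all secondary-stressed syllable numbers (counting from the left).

Weights: 1 mi:p H, 2 di L, 3 do L, 4 tro L, 5 la:k H, 6 pi L, 7 ra L.
Parse right to left (heavy = foot alone; LL = one foot; stranded L unfooted): (ˈmi:p) di (ˈdo.tro) (ˈla:k) (ˈpi.ra).
Foot heads: 1, 3, 5, 6.
Primary stress on the rightmost head = syllable 6.
Secondary stress on 1, 3, 5: ˌmi:p.di.ˌdo.tro.ˌla:k.ˈpi.ra.

primary 6, secondary 1, 3, 5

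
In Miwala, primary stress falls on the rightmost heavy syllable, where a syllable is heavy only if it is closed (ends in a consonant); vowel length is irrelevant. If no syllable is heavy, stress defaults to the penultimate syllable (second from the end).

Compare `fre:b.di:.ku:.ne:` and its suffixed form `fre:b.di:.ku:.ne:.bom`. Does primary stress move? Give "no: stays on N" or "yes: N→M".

yes: 1→5

Base `fre:b.di:.ku:.ne:` (4 syllables):
  Weights: 1 fre:b H, 2 di: L, 3 ku: L, 4 ne: L.
  Heavy syllables in the domain: 1. The rightmost is syllable 1 (fre:b).
  → primary stress on syllable 1.
Suffixed `fre:b.di:.ku:.ne:.bom` (5 syllables):
  Weights: 1 fre:b H, 2 di: L, 3 ku: L, 4 ne: L, 5 bom H.
  Heavy syllables in the domain: 1, 5. The rightmost is syllable 5 (bom).
  → primary stress on syllable 5.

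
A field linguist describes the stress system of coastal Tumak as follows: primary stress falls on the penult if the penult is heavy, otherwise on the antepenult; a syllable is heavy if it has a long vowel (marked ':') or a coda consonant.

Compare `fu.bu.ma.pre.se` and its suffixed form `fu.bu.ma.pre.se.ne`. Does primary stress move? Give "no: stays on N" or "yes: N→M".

Base `fu.bu.ma.pre.se` (5 syllables):
  Weights: 3 ma L, 4 pre L, 5 se L.
  The penult (syllable 4, pre) is light, so stress falls on the antepenult (syllable 3, ma).
  → primary stress on syllable 3.
Suffixed `fu.bu.ma.pre.se.ne` (6 syllables):
  Weights: 4 pre L, 5 se L, 6 ne L.
  The penult (syllable 5, se) is light, so stress falls on the antepenult (syllable 4, pre).
  → primary stress on syllable 4.

yes: 3→4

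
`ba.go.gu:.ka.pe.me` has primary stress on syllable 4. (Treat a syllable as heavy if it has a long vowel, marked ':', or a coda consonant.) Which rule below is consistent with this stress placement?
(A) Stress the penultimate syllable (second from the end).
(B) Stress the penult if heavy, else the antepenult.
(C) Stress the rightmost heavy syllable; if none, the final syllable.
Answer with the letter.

Rule A → syllable 5 (observed: 4).
Rule B → syllable 4 ✓.
Rule C → syllable 3 (observed: 4).

B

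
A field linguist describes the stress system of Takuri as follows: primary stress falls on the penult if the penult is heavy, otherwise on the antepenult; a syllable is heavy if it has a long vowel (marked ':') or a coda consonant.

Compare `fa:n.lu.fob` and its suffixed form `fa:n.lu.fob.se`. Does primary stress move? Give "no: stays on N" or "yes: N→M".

yes: 1→3

Base `fa:n.lu.fob` (3 syllables):
  Weights: 1 fa:n H, 2 lu L, 3 fob H.
  The penult (syllable 2, lu) is light, so stress falls on the antepenult (syllable 1, fa:n).
  → primary stress on syllable 1.
Suffixed `fa:n.lu.fob.se` (4 syllables):
  Weights: 2 lu L, 3 fob H, 4 se L.
  The penult (syllable 3, fob) is heavy, so it takes stress.
  → primary stress on syllable 3.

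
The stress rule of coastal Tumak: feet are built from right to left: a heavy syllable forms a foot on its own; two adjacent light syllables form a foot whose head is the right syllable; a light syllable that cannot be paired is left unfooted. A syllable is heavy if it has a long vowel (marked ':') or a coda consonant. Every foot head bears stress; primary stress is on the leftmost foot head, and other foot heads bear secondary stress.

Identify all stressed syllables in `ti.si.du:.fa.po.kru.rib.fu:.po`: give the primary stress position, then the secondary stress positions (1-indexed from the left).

primary 2, secondary 3, 6, 7, 8

Weights: 1 ti L, 2 si L, 3 du: H, 4 fa L, 5 po L, 6 kru L, 7 rib H, 8 fu: H, 9 po L.
Parse right to left (heavy = foot alone; LL = one foot; stranded L unfooted): (ti.ˈsi) (ˈdu:) fa (po.ˈkru) (ˈrib) (ˈfu:) po.
Foot heads: 2, 3, 6, 7, 8.
Primary stress on the leftmost head = syllable 2.
Secondary stress on 3, 6, 7, 8: ti.ˈsi.ˌdu:.fa.po.ˌkru.ˌrib.ˌfu:.po.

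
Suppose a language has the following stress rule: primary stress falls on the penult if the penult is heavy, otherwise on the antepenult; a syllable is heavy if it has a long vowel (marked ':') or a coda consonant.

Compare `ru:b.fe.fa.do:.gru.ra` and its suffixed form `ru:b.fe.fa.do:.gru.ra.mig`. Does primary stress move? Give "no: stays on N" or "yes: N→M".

yes: 4→5

Base `ru:b.fe.fa.do:.gru.ra` (6 syllables):
  Weights: 4 do: H, 5 gru L, 6 ra L.
  The penult (syllable 5, gru) is light, so stress falls on the antepenult (syllable 4, do:).
  → primary stress on syllable 4.
Suffixed `ru:b.fe.fa.do:.gru.ra.mig` (7 syllables):
  Weights: 5 gru L, 6 ra L, 7 mig H.
  The penult (syllable 6, ra) is light, so stress falls on the antepenult (syllable 5, gru).
  → primary stress on syllable 5.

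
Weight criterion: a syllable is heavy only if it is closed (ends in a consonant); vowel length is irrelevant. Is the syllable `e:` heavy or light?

light

`e:`: long vowel, open (no coda). Open (no coda) → light.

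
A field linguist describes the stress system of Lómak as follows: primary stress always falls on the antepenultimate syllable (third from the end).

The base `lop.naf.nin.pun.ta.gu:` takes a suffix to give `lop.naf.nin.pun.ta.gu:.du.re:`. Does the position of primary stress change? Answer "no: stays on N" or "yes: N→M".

yes: 4→6

Base `lop.naf.nin.pun.ta.gu:` (6 syllables):
  The word has 6 syllables; the antepenultimate syllable (third from the end) is syllable 4 (pun).
  → primary stress on syllable 4.
Suffixed `lop.naf.nin.pun.ta.gu:.du.re:` (8 syllables):
  The word has 8 syllables; the antepenultimate syllable (third from the end) is syllable 6 (gu:).
  → primary stress on syllable 6.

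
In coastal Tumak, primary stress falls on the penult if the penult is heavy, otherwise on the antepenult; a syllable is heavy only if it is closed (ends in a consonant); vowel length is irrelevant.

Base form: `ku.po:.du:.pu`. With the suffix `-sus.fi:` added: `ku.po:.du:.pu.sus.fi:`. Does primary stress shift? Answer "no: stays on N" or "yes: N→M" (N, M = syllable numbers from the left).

yes: 2→5

Base `ku.po:.du:.pu` (4 syllables):
  Weights: 2 po: L, 3 du: L, 4 pu L.
  The penult (syllable 3, du:) is light, so stress falls on the antepenult (syllable 2, po:).
  → primary stress on syllable 2.
Suffixed `ku.po:.du:.pu.sus.fi:` (6 syllables):
  Weights: 4 pu L, 5 sus H, 6 fi: L.
  The penult (syllable 5, sus) is heavy, so it takes stress.
  → primary stress on syllable 5.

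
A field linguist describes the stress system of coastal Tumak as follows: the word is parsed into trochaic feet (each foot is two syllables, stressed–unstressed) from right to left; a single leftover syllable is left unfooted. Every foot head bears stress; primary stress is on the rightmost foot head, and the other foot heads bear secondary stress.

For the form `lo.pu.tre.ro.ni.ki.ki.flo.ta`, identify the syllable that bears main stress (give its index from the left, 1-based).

Parse right to left into trochaic (ˈσσ) feet: lo (ˈpu.tre) (ˈro.ni) (ˈki.ki) (ˈflo.ta). Syllable 1 is left unfooted.
Foot heads (stressed positions): 2, 4, 6, 8.
End Rule Rightmost: primary stress on the rightmost head = syllable 8.
Primary stress: syllable 8 → lo.pu.tre.ro.ni.ki.ki.ˈflo.ta.

8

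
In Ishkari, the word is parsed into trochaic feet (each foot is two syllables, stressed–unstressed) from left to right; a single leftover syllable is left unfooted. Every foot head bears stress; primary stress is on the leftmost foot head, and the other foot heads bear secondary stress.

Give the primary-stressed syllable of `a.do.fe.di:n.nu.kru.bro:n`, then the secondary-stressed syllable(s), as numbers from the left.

Parse left to right into trochaic (ˈσσ) feet: (ˈa.do) (ˈfe.di:n) (ˈnu.kru) bro:n. Syllable 7 is left unfooted.
Foot heads (stressed positions): 1, 3, 5.
End Rule Leftmost: primary stress on the leftmost head = syllable 1.
Secondary stress on 3, 5: ˈa.do.ˌfe.di:n.ˌnu.kru.bro:n.

primary 1, secondary 3, 5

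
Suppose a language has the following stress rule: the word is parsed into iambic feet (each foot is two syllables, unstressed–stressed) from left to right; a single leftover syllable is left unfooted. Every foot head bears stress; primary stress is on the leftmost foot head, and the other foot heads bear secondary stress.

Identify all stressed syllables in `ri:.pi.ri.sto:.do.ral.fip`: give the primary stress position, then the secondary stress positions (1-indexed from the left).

Parse left to right into iambic (σˈσ) feet: (ri:.ˈpi) (ri.ˈsto:) (do.ˈral) fip. Syllable 7 is left unfooted.
Foot heads (stressed positions): 2, 4, 6.
End Rule Leftmost: primary stress on the leftmost head = syllable 2.
Secondary stress on 4, 6: ri:.ˈpi.ri.ˌsto:.do.ˌral.fip.

primary 2, secondary 4, 6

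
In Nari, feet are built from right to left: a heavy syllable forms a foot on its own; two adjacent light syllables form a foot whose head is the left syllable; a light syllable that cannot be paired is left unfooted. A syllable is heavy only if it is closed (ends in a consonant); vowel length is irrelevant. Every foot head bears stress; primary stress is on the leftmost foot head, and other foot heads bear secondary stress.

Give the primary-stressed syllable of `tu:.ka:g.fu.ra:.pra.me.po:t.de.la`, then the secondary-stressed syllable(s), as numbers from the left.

primary 2, secondary 3, 5, 7, 8

Weights: 1 tu: L, 2 ka:g H, 3 fu L, 4 ra: L, 5 pra L, 6 me L, 7 po:t H, 8 de L, 9 la L.
Parse right to left (heavy = foot alone; LL = one foot; stranded L unfooted): tu: (ˈka:g) (ˈfu.ra:) (ˈpra.me) (ˈpo:t) (ˈde.la).
Foot heads: 2, 3, 5, 7, 8.
Primary stress on the leftmost head = syllable 2.
Secondary stress on 3, 5, 7, 8: tu:.ˈka:g.ˌfu.ra:.ˌpra.me.ˌpo:t.ˌde.la.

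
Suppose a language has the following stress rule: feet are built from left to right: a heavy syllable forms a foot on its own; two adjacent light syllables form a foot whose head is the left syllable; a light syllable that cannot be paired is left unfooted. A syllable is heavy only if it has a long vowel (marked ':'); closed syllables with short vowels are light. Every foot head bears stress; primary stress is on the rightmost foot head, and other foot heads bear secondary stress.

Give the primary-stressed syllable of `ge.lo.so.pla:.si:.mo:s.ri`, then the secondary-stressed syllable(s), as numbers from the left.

primary 6, secondary 1, 4, 5

Weights: 1 ge L, 2 lo L, 3 so L, 4 pla: H, 5 si: H, 6 mo:s H, 7 ri L.
Parse left to right (heavy = foot alone; LL = one foot; stranded L unfooted): (ˈge.lo) so (ˈpla:) (ˈsi:) (ˈmo:s) ri.
Foot heads: 1, 4, 5, 6.
Primary stress on the rightmost head = syllable 6.
Secondary stress on 1, 4, 5: ˌge.lo.so.ˌpla:.ˌsi:.ˈmo:s.ri.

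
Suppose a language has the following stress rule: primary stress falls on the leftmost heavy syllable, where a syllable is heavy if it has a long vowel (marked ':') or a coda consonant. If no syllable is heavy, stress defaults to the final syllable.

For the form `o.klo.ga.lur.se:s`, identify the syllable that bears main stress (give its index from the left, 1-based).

Weights: 1 o L, 2 klo L, 3 ga L, 4 lur H, 5 se:s H.
Heavy syllables in the domain: 4, 5. The leftmost is syllable 4 (lur).
Primary stress: syllable 4 → o.klo.ga.ˈlur.se:s.

4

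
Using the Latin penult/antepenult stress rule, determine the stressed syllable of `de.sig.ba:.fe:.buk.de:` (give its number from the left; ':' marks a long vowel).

Classical Latin: stress the penult if heavy (long vowel or closed), else the antepenult.
Weights: 4 fe: H, 5 buk H, 6 de: H.
The penult (syllable 5, buk) is heavy, so it takes stress.
Stress on syllable 5: de.sig.ba:.fe:.ˈbuk.de:.

5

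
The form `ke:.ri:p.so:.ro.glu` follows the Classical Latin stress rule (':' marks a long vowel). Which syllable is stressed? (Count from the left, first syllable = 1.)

Classical Latin: stress the penult if heavy (long vowel or closed), else the antepenult.
Weights: 3 so: H, 4 ro L, 5 glu L.
The penult (syllable 4, ro) is light, so stress falls on the antepenult (syllable 3, so:).
Stress on syllable 3: ke:.ri:p.ˈso:.ro.glu.

3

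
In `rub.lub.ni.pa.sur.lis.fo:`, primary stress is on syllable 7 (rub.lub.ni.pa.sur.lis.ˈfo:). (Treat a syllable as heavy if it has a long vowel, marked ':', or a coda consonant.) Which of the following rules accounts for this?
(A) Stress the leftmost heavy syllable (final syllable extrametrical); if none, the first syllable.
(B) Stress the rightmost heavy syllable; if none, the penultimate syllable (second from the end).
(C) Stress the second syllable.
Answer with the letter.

Rule A → syllable 1 (observed: 7).
Rule B → syllable 7 ✓.
Rule C → syllable 2 (observed: 7).

B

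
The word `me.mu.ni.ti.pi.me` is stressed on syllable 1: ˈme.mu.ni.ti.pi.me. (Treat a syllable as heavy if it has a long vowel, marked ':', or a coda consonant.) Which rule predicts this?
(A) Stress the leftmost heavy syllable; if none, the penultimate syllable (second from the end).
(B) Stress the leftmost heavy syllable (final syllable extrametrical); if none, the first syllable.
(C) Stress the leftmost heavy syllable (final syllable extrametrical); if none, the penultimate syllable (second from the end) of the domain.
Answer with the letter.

Rule A → syllable 5 (observed: 1).
Rule B → syllable 1 ✓.
Rule C → syllable 4 (observed: 1).

B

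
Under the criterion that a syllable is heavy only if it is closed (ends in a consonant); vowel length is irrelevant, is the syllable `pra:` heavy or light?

`pra:`: long vowel, open (no coda). Open (no coda) → light.

light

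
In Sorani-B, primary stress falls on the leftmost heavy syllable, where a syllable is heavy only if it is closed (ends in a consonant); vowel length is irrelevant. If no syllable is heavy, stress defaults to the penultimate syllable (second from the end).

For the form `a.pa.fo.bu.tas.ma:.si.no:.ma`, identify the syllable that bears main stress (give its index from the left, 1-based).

Weights: 1 a L, 2 pa L, 3 fo L, 4 bu L, 5 tas H, 6 ma: L, 7 si L, 8 no: L, 9 ma L.
Heavy syllables in the domain: 5. The leftmost is syllable 5 (tas).
Primary stress: syllable 5 → a.pa.fo.bu.ˈtas.ma:.si.no:.ma.

5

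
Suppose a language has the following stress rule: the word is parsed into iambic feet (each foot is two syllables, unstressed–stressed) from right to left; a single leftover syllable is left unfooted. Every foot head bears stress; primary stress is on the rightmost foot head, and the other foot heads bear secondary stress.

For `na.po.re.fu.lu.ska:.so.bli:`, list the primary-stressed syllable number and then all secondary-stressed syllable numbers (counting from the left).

Parse right to left into iambic (σˈσ) feet: (na.ˈpo) (re.ˈfu) (lu.ˈska:) (so.ˈbli:).
Foot heads (stressed positions): 2, 4, 6, 8.
End Rule Rightmost: primary stress on the rightmost head = syllable 8.
Secondary stress on 2, 4, 6: na.ˌpo.re.ˌfu.lu.ˌska:.so.ˈbli:.

primary 8, secondary 2, 4, 6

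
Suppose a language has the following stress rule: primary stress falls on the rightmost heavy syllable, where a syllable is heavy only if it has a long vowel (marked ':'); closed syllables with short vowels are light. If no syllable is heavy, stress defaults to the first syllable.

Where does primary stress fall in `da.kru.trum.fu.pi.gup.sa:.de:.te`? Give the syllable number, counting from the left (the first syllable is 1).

8

Weights: 1 da L, 2 kru L, 3 trum L, 4 fu L, 5 pi L, 6 gup L, 7 sa: H, 8 de: H, 9 te L.
Heavy syllables in the domain: 7, 8. The rightmost is syllable 8 (de:).
Primary stress: syllable 8 → da.kru.trum.fu.pi.gup.sa:.ˈde:.te.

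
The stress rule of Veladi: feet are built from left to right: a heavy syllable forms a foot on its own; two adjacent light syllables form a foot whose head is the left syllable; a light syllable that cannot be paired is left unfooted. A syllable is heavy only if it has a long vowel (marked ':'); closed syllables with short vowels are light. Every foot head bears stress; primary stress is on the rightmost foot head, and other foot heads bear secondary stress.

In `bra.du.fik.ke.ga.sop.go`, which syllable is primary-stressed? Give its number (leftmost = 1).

Weights: 1 bra L, 2 du L, 3 fik L, 4 ke L, 5 ga L, 6 sop L, 7 go L.
Parse left to right (heavy = foot alone; LL = one foot; stranded L unfooted): (ˈbra.du) (ˈfik.ke) (ˈga.sop) go.
Foot heads: 1, 3, 5.
Primary stress on the rightmost head = syllable 5.
Primary stress: syllable 5 → bra.du.fik.ke.ˈga.sop.go.

5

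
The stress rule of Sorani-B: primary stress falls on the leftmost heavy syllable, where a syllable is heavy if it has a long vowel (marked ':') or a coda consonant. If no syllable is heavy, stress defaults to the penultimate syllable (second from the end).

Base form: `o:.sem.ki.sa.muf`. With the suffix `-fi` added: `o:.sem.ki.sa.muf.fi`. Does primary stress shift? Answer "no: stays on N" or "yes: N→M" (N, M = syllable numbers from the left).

Base `o:.sem.ki.sa.muf` (5 syllables):
  Weights: 1 o: H, 2 sem H, 3 ki L, 4 sa L, 5 muf H.
  Heavy syllables in the domain: 1, 2, 5. The leftmost is syllable 1 (o:).
  → primary stress on syllable 1.
Suffixed `o:.sem.ki.sa.muf.fi` (6 syllables):
  Weights: 1 o: H, 2 sem H, 3 ki L, 4 sa L, 5 muf H, 6 fi L.
  Heavy syllables in the domain: 1, 2, 5. The leftmost is syllable 1 (o:).
  → primary stress on syllable 1.

no: stays on 1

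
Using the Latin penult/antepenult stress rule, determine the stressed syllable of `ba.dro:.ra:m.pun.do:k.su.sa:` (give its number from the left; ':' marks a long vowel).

5

Classical Latin: stress the penult if heavy (long vowel or closed), else the antepenult.
Weights: 5 do:k H, 6 su L, 7 sa: H.
The penult (syllable 6, su) is light, so stress falls on the antepenult (syllable 5, do:k).
Stress on syllable 5: ba.dro:.ra:m.pun.ˈdo:k.su.sa:.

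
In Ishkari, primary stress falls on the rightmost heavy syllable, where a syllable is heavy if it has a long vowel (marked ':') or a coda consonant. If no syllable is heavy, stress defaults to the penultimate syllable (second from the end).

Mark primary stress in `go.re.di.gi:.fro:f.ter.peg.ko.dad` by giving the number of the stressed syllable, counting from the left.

Weights: 1 go L, 2 re L, 3 di L, 4 gi: H, 5 fro:f H, 6 ter H, 7 peg H, 8 ko L, 9 dad H.
Heavy syllables in the domain: 4, 5, 6, 7, 9. The rightmost is syllable 9 (dad).
Primary stress: syllable 9 → go.re.di.gi:.fro:f.ter.peg.ko.ˈdad.

9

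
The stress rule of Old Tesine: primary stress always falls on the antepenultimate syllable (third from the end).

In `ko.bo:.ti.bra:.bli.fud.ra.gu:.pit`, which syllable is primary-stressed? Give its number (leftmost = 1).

The word has 9 syllables; the antepenultimate syllable (third from the end) is syllable 7 (ra).
Primary stress: syllable 7 → ko.bo:.ti.bra:.bli.fud.ˈra.gu:.pit.

7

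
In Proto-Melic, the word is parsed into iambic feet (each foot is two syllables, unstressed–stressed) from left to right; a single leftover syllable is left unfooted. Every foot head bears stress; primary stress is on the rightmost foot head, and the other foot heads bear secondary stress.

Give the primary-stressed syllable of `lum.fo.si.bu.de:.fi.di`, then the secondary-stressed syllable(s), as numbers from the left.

Parse left to right into iambic (σˈσ) feet: (lum.ˈfo) (si.ˈbu) (de:.ˈfi) di. Syllable 7 is left unfooted.
Foot heads (stressed positions): 2, 4, 6.
End Rule Rightmost: primary stress on the rightmost head = syllable 6.
Secondary stress on 2, 4: lum.ˌfo.si.ˌbu.de:.ˈfi.di.

primary 6, secondary 2, 4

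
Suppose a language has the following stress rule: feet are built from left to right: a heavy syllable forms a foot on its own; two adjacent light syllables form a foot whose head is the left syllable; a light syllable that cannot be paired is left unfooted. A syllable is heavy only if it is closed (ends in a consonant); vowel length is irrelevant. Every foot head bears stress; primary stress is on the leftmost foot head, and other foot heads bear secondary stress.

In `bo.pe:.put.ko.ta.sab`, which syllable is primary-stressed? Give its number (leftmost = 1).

1

Weights: 1 bo L, 2 pe: L, 3 put H, 4 ko L, 5 ta L, 6 sab H.
Parse left to right (heavy = foot alone; LL = one foot; stranded L unfooted): (ˈbo.pe:) (ˈput) (ˈko.ta) (ˈsab).
Foot heads: 1, 3, 4, 6.
Primary stress on the leftmost head = syllable 1.
Primary stress: syllable 1 → ˈbo.pe:.put.ko.ta.sab.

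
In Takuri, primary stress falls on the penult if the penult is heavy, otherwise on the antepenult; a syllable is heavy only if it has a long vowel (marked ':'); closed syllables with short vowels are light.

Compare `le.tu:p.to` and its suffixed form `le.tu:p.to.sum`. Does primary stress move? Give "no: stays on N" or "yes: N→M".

no: stays on 2

Base `le.tu:p.to` (3 syllables):
  Weights: 1 le L, 2 tu:p H, 3 to L.
  The penult (syllable 2, tu:p) is heavy, so it takes stress.
  → primary stress on syllable 2.
Suffixed `le.tu:p.to.sum` (4 syllables):
  Weights: 2 tu:p H, 3 to L, 4 sum L.
  The penult (syllable 3, to) is light, so stress falls on the antepenult (syllable 2, tu:p).
  → primary stress on syllable 2.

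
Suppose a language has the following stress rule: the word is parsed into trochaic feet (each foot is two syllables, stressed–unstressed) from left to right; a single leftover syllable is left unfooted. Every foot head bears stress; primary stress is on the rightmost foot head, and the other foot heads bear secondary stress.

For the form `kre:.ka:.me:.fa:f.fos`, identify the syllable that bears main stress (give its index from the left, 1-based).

Parse left to right into trochaic (ˈσσ) feet: (ˈkre:.ka:) (ˈme:.fa:f) fos. Syllable 5 is left unfooted.
Foot heads (stressed positions): 1, 3.
End Rule Rightmost: primary stress on the rightmost head = syllable 3.
Primary stress: syllable 3 → kre:.ka:.ˈme:.fa:f.fos.

3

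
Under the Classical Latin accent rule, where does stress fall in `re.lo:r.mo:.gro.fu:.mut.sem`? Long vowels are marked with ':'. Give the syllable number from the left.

6

Classical Latin: stress the penult if heavy (long vowel or closed), else the antepenult.
Weights: 5 fu: H, 6 mut H, 7 sem H.
The penult (syllable 6, mut) is heavy, so it takes stress.
Stress on syllable 6: re.lo:r.mo:.gro.fu:.ˈmut.sem.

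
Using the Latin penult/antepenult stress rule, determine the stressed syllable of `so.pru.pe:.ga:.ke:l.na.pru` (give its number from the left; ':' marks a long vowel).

5

Classical Latin: stress the penult if heavy (long vowel or closed), else the antepenult.
Weights: 5 ke:l H, 6 na L, 7 pru L.
The penult (syllable 6, na) is light, so stress falls on the antepenult (syllable 5, ke:l).
Stress on syllable 5: so.pru.pe:.ga:.ˈke:l.na.pru.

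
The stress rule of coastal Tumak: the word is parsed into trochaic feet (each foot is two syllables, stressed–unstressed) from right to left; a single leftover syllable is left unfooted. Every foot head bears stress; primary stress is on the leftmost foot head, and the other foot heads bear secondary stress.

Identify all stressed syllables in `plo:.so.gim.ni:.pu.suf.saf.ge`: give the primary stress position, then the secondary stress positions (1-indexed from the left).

primary 1, secondary 3, 5, 7

Parse right to left into trochaic (ˈσσ) feet: (ˈplo:.so) (ˈgim.ni:) (ˈpu.suf) (ˈsaf.ge).
Foot heads (stressed positions): 1, 3, 5, 7.
End Rule Leftmost: primary stress on the leftmost head = syllable 1.
Secondary stress on 3, 5, 7: ˈplo:.so.ˌgim.ni:.ˌpu.suf.ˌsaf.ge.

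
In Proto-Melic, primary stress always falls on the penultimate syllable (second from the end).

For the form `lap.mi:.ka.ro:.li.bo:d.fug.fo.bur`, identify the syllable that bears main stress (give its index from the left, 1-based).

The word has 9 syllables; the penultimate syllable (second from the end) is syllable 8 (fo).
Primary stress: syllable 8 → lap.mi:.ka.ro:.li.bo:d.fug.ˈfo.bur.

8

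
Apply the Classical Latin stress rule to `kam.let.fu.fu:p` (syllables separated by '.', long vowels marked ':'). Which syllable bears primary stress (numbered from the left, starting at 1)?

2

Classical Latin: stress the penult if heavy (long vowel or closed), else the antepenult.
Weights: 2 let H, 3 fu L, 4 fu:p H.
The penult (syllable 3, fu) is light, so stress falls on the antepenult (syllable 2, let).
Stress on syllable 2: kam.ˈlet.fu.fu:p.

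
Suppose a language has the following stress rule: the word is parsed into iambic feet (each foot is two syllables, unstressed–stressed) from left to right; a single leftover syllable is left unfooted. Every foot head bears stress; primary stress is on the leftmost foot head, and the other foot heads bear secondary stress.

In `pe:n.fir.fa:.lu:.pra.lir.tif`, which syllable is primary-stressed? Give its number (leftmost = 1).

2

Parse left to right into iambic (σˈσ) feet: (pe:n.ˈfir) (fa:.ˈlu:) (pra.ˈlir) tif. Syllable 7 is left unfooted.
Foot heads (stressed positions): 2, 4, 6.
End Rule Leftmost: primary stress on the leftmost head = syllable 2.
Primary stress: syllable 2 → pe:n.ˈfir.fa:.lu:.pra.lir.tif.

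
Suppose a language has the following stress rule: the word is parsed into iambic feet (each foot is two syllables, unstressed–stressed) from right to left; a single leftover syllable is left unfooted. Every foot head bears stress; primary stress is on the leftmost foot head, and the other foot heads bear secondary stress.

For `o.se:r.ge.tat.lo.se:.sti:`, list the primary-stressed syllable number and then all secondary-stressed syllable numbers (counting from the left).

Parse right to left into iambic (σˈσ) feet: o (se:r.ˈge) (tat.ˈlo) (se:.ˈsti:). Syllable 1 is left unfooted.
Foot heads (stressed positions): 3, 5, 7.
End Rule Leftmost: primary stress on the leftmost head = syllable 3.
Secondary stress on 5, 7: o.se:r.ˈge.tat.ˌlo.se:.ˌsti:.

primary 3, secondary 5, 7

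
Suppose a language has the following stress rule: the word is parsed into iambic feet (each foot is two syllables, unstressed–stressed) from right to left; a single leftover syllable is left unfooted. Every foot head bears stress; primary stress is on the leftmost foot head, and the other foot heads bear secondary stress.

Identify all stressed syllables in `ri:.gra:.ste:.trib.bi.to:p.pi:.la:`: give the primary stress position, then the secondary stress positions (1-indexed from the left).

primary 2, secondary 4, 6, 8

Parse right to left into iambic (σˈσ) feet: (ri:.ˈgra:) (ste:.ˈtrib) (bi.ˈto:p) (pi:.ˈla:).
Foot heads (stressed positions): 2, 4, 6, 8.
End Rule Leftmost: primary stress on the leftmost head = syllable 2.
Secondary stress on 4, 6, 8: ri:.ˈgra:.ste:.ˌtrib.bi.ˌto:p.pi:.ˌla:.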